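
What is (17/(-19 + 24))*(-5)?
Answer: -17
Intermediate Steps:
(17/(-19 + 24))*(-5) = (17/5)*(-5) = -17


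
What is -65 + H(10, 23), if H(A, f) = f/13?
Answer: -822/13 ≈ -63.231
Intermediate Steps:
H(A, f) = f/13 (H(A, f) = f*(1/13) = f/13)
-65 + H(10, 23) = -65 + (1/13)*23 = -65 + 23/13 = -822/13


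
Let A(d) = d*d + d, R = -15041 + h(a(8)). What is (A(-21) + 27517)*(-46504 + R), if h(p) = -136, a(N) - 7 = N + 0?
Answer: -1723182097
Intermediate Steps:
a(N) = 7 + N (a(N) = 7 + (N + 0) = 7 + N)
R = -15177 (R = -15041 - 136 = -15177)
A(d) = d + d² (A(d) = d² + d = d + d²)
(A(-21) + 27517)*(-46504 + R) = (-21*(1 - 21) + 27517)*(-46504 - 15177) = (-21*(-20) + 27517)*(-61681) = (420 + 27517)*(-61681) = 27937*(-61681) = -1723182097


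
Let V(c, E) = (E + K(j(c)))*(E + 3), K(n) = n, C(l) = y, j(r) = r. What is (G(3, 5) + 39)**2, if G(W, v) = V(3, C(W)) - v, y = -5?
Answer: 1444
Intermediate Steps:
C(l) = -5
V(c, E) = (3 + E)*(E + c) (V(c, E) = (E + c)*(E + 3) = (E + c)*(3 + E) = (3 + E)*(E + c))
G(W, v) = 4 - v (G(W, v) = ((-5)**2 + 3*(-5) + 3*3 - 5*3) - v = (25 - 15 + 9 - 15) - v = 4 - v)
(G(3, 5) + 39)**2 = ((4 - 1*5) + 39)**2 = ((4 - 5) + 39)**2 = (-1 + 39)**2 = 38**2 = 1444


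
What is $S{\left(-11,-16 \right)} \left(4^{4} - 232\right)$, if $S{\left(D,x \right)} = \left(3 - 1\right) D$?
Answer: $-528$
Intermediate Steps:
$S{\left(D,x \right)} = 2 D$
$S{\left(-11,-16 \right)} \left(4^{4} - 232\right) = 2 \left(-11\right) \left(4^{4} - 232\right) = - 22 \left(256 - 232\right) = \left(-22\right) 24 = -528$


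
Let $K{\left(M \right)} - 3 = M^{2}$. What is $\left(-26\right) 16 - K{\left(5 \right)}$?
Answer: $-444$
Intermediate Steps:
$K{\left(M \right)} = 3 + M^{2}$
$\left(-26\right) 16 - K{\left(5 \right)} = \left(-26\right) 16 - \left(3 + 5^{2}\right) = -416 - \left(3 + 25\right) = -416 - 28 = -444$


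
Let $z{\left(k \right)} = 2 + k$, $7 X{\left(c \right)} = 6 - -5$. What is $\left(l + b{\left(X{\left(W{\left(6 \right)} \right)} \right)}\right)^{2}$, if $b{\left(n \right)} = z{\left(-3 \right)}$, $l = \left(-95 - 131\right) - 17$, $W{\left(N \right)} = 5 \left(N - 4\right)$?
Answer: $59536$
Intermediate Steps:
$W{\left(N \right)} = -20 + 5 N$ ($W{\left(N \right)} = 5 \left(-4 + N\right) = -20 + 5 N$)
$X{\left(c \right)} = \frac{11}{7}$ ($X{\left(c \right)} = \frac{6 - -5}{7} = \frac{6 + 5}{7} = \frac{1}{7} \cdot 11 = \frac{11}{7}$)
$l = -243$ ($l = -226 - 17 = -243$)
$b{\left(n \right)} = -1$ ($b{\left(n \right)} = 2 - 3 = -1$)
$\left(l + b{\left(X{\left(W{\left(6 \right)} \right)} \right)}\right)^{2} = \left(-243 - 1\right)^{2} = \left(-244\right)^{2} = 59536$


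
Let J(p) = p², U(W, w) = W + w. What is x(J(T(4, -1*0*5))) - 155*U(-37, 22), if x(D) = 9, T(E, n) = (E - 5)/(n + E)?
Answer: 2334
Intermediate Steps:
T(E, n) = (-5 + E)/(E + n)
x(J(T(4, -1*0*5))) - 155*U(-37, 22) = 9 - 155*(-37 + 22) = 9 - 155*(-15) = 9 + 2325 = 2334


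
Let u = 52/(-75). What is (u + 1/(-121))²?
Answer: 40538689/82355625 ≈ 0.49224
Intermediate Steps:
u = -52/75 (u = 52*(-1/75) = -52/75 ≈ -0.69333)
(u + 1/(-121))² = (-52/75 + 1/(-121))² = (-52/75 - 1/121)² = (-6367/9075)² = 40538689/82355625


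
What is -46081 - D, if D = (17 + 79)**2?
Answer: -55297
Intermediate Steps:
D = 9216 (D = 96**2 = 9216)
-46081 - D = -46081 - 1*9216 = -46081 - 9216 = -55297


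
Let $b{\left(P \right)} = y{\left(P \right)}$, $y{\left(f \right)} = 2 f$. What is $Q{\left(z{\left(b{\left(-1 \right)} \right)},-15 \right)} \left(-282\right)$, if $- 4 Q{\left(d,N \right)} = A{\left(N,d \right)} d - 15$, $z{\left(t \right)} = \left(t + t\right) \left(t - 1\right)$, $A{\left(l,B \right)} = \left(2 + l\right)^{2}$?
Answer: $\frac{283833}{2} \approx 1.4192 \cdot 10^{5}$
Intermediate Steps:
$b{\left(P \right)} = 2 P$
$z{\left(t \right)} = 2 t \left(-1 + t\right)$
$Q{\left(d,N \right)} = \frac{15}{4} - \frac{d \left(2 + N\right)^{2}}{4}$ ($Q{\left(d,N \right)} = - \frac{\left(2 + N\right)^{2} d - 15}{4} = - \frac{d \left(2 + N\right)^{2} - 15}{4} = - \frac{-15 + d \left(2 + N\right)^{2}}{4} = \frac{15}{4} - \frac{d \left(2 + N\right)^{2}}{4}$)
$Q{\left(z{\left(b{\left(-1 \right)} \right)},-15 \right)} \left(-282\right) = \left(\frac{15}{4} - \frac{2 \cdot 2 \left(-1\right) \left(-1 + 2 \left(-1\right)\right) \left(2 - 15\right)^{2}}{4}\right) \left(-282\right) = \left(\frac{15}{4} - \frac{2 \left(-2\right) \left(-1 - 2\right) \left(-13\right)^{2}}{4}\right) \left(-282\right) = \left(\frac{15}{4} - \frac{1}{4} \cdot 2 \left(-2\right) \left(-3\right) 169\right) \left(-282\right) = \left(\frac{15}{4} - 3 \cdot 169\right) \left(-282\right) = \left(\frac{15}{4} - 507\right) \left(-282\right) = \left(- \frac{2013}{4}\right) \left(-282\right) = \frac{283833}{2}$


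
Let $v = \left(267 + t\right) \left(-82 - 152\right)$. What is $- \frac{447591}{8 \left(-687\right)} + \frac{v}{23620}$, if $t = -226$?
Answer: $\frac{876614233}{10817960} \approx 81.033$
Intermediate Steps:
$v = -9594$ ($v = \left(267 - 226\right) \left(-82 - 152\right) = 41 \left(-82 - 152\right) = 41 \left(-234\right) = -9594$)
$- \frac{447591}{8 \left(-687\right)} + \frac{v}{23620} = - \frac{447591}{8 \left(-687\right)} - \frac{9594}{23620} = - \frac{447591}{-5496} - \frac{4797}{11810} = \left(-447591\right) \left(- \frac{1}{5496}\right) - \frac{4797}{11810} = \frac{149197}{1832} - \frac{4797}{11810} = \frac{876614233}{10817960}$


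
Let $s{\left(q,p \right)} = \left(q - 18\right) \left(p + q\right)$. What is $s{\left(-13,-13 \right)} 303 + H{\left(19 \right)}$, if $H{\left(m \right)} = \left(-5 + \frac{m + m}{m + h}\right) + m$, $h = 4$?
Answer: $\frac{5617374}{23} \approx 2.4423 \cdot 10^{5}$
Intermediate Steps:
$H{\left(m \right)} = -5 + m + \frac{2 m}{4 + m}$ ($H{\left(m \right)} = \left(-5 + \frac{m + m}{m + 4}\right) + m = \left(-5 + \frac{2 m}{4 + m}\right) + m = -5 + m + \frac{2 m}{4 + m}$)
$s{\left(q,p \right)} = \left(-18 + q\right) \left(p + q\right)$
$s{\left(-13,-13 \right)} 303 + H{\left(19 \right)} = \left(\left(-13\right)^{2} - -234 - -234 - -169\right) 303 + \frac{-20 + 19 + 19^{2}}{4 + 19} = \left(169 + 234 + 234 + 169\right) 303 + \frac{-20 + 19 + 361}{23} = 806 \cdot 303 + \frac{1}{23} \cdot 360 = 244218 + \frac{360}{23} = \frac{5617374}{23}$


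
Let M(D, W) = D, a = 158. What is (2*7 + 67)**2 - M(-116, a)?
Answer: 6677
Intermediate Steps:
(2*7 + 67)**2 - M(-116, a) = (2*7 + 67)**2 - 1*(-116) = (14 + 67)**2 + 116 = 81**2 + 116 = 6561 + 116 = 6677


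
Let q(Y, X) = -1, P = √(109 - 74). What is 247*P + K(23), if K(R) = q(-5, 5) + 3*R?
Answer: 68 + 247*√35 ≈ 1529.3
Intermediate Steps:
P = √35 ≈ 5.9161
K(R) = -1 + 3*R
247*P + K(23) = 247*√35 + (-1 + 3*23) = 247*√35 + (-1 + 69) = 247*√35 + 68 = 68 + 247*√35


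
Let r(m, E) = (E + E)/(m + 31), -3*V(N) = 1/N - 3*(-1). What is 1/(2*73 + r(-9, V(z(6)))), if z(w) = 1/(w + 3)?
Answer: 11/1602 ≈ 0.0068664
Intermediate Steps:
z(w) = 1/(3 + w)
V(N) = -1 - 1/(3*N) (V(N) = -(1/N - 3*(-1))/3 = -(1/N + 3)/3 = -(3 + 1/N)/3 = -1 - 1/(3*N))
r(m, E) = 2*E/(31 + m) (r(m, E) = (2*E)/(31 + m) = 2*E/(31 + m))
1/(2*73 + r(-9, V(z(6)))) = 1/(2*73 + 2*((-⅓ - 1/(3 + 6))/(1/(3 + 6)))/(31 - 9)) = 1/(146 + 2*((-⅓ - 1/9)/(1/9))/22) = 1/(146 + 2*((-⅓ - 1*⅑)/(⅑))*(1/22)) = 1/(146 + 2*(9*(-⅓ - ⅑))*(1/22)) = 1/(146 + 2*(9*(-4/9))*(1/22)) = 1/(146 + 2*(-4)*(1/22)) = 1/(146 - 4/11) = 1/(1602/11) = 11/1602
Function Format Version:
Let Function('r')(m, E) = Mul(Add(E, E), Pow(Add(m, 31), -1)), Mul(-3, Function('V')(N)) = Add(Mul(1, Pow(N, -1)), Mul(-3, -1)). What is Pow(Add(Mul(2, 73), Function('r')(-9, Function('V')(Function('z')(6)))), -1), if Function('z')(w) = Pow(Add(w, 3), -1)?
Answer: Rational(11, 1602) ≈ 0.0068664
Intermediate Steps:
Function('z')(w) = Pow(Add(3, w), -1)
Function('V')(N) = Add(-1, Mul(Rational(-1, 3), Pow(N, -1))) (Function('V')(N) = Mul(Rational(-1, 3), Add(Mul(1, Pow(N, -1)), Mul(-3, -1))) = Mul(Rational(-1, 3), Add(Pow(N, -1), 3)) = Mul(Rational(-1, 3), Add(3, Pow(N, -1))) = Add(-1, Mul(Rational(-1, 3), Pow(N, -1))))
Function('r')(m, E) = Mul(2, E, Pow(Add(31, m), -1)) (Function('r')(m, E) = Mul(Mul(2, E), Pow(Add(31, m), -1)) = Mul(2, E, Pow(Add(31, m), -1)))
Pow(Add(Mul(2, 73), Function('r')(-9, Function('V')(Function('z')(6)))), -1) = Pow(Add(Mul(2, 73), Mul(2, Mul(Pow(Pow(Add(3, 6), -1), -1), Add(Rational(-1, 3), Mul(-1, Pow(Add(3, 6), -1)))), Pow(Add(31, -9), -1))), -1) = Pow(Add(146, Mul(2, Mul(Pow(Pow(9, -1), -1), Add(Rational(-1, 3), Mul(-1, Pow(9, -1)))), Pow(22, -1))), -1) = Pow(Add(146, Mul(2, Mul(Pow(Rational(1, 9), -1), Add(Rational(-1, 3), Mul(-1, Rational(1, 9)))), Rational(1, 22))), -1) = Pow(Add(146, Mul(2, Mul(9, Add(Rational(-1, 3), Rational(-1, 9))), Rational(1, 22))), -1) = Pow(Add(146, Mul(2, Mul(9, Rational(-4, 9)), Rational(1, 22))), -1) = Pow(Add(146, Mul(2, -4, Rational(1, 22))), -1) = Pow(Add(146, Rational(-4, 11)), -1) = Pow(Rational(1602, 11), -1) = Rational(11, 1602)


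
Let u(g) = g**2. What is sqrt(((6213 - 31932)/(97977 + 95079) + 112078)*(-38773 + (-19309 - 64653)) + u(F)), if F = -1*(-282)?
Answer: I*sqrt(3560326999058632254)/16088 ≈ 1.1729e+5*I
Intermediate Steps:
F = 282
sqrt(((6213 - 31932)/(97977 + 95079) + 112078)*(-38773 + (-19309 - 64653)) + u(F)) = sqrt(((6213 - 31932)/(97977 + 95079) + 112078)*(-38773 + (-19309 - 64653)) + 282**2) = sqrt((-25719/193056 + 112078)*(-38773 - 83962) + 79524) = sqrt((-25719*1/193056 + 112078)*(-122735) + 79524) = sqrt((-8573/64352 + 112078)*(-122735) + 79524) = sqrt((7212434883/64352)*(-122735) + 79524) = sqrt(-885218195365005/64352 + 79524) = sqrt(-885213077836557/64352) = I*sqrt(3560326999058632254)/16088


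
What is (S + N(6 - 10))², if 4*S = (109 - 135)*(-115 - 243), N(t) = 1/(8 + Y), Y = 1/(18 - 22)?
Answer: 5204323881/961 ≈ 5.4155e+6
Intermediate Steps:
Y = -¼ (Y = 1/(-4) = -¼ ≈ -0.25000)
N(t) = 4/31 (N(t) = 1/(8 - ¼) = 1/(31/4) = 4/31)
S = 2327 (S = ((109 - 135)*(-115 - 243))/4 = (-26*(-358))/4 = (¼)*9308 = 2327)
(S + N(6 - 10))² = (2327 + 4/31)² = (72141/31)² = 5204323881/961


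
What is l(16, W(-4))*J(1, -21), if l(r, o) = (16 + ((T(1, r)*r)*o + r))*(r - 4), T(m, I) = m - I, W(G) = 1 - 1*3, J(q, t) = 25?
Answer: 153600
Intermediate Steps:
W(G) = -2 (W(G) = 1 - 3 = -2)
l(r, o) = (-4 + r)*(16 + r + o*r*(1 - r)) (l(r, o) = (16 + (((1 - r)*r)*o + r))*(r - 4) = (16 + ((r*(1 - r))*o + r))*(-4 + r) = (16 + (o*r*(1 - r) + r))*(-4 + r) = (16 + (r + o*r*(1 - r)))*(-4 + r) = (16 + r + o*r*(1 - r))*(-4 + r) = (-4 + r)*(16 + r + o*r*(1 - r)))
l(16, W(-4))*J(1, -21) = (-64 + 16**2 + 12*16 - 1*(-2)*16**2*(-1 + 16) + 4*(-2)*16*(-1 + 16))*25 = (-64 + 256 + 192 - 1*(-2)*256*15 + 4*(-2)*16*15)*25 = (-64 + 256 + 192 + 7680 - 1920)*25 = 6144*25 = 153600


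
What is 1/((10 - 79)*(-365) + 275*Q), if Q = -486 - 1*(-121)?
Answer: -1/75190 ≈ -1.3300e-5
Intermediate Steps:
Q = -365 (Q = -486 + 121 = -365)
1/((10 - 79)*(-365) + 275*Q) = 1/((10 - 79)*(-365) + 275*(-365)) = 1/(-69*(-365) - 100375) = 1/(25185 - 100375) = 1/(-75190) = -1/75190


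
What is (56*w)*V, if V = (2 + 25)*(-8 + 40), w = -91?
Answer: -4402944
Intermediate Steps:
V = 864 (V = 27*32 = 864)
(56*w)*V = (56*(-91))*864 = -5096*864 = -4402944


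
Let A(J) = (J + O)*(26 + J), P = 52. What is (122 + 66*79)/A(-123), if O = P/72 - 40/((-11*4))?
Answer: 1056528/2331007 ≈ 0.45325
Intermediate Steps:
O = 323/198 (O = 52/72 - 40/((-11*4)) = 52*(1/72) - 40/(-44) = 13/18 - 40*(-1/44) = 13/18 + 10/11 = 323/198 ≈ 1.6313)
A(J) = (26 + J)*(323/198 + J) (A(J) = (J + 323/198)*(26 + J) = (323/198 + J)*(26 + J) = (26 + J)*(323/198 + J))
(122 + 66*79)/A(-123) = (122 + 66*79)/(4199/99 + (-123)² + (5471/198)*(-123)) = (122 + 5214)/(4199/99 + 15129 - 224311/66) = 5336/(2331007/198) = 5336*(198/2331007) = 1056528/2331007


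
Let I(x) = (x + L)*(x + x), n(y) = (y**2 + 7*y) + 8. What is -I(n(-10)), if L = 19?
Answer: -4332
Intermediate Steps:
n(y) = 8 + y**2 + 7*y
I(x) = 2*x*(19 + x) (I(x) = (x + 19)*(x + x) = (19 + x)*(2*x) = 2*x*(19 + x))
-I(n(-10)) = -2*(8 + (-10)**2 + 7*(-10))*(19 + (8 + (-10)**2 + 7*(-10))) = -2*(8 + 100 - 70)*(19 + (8 + 100 - 70)) = -2*38*(19 + 38) = -2*38*57 = -1*4332 = -4332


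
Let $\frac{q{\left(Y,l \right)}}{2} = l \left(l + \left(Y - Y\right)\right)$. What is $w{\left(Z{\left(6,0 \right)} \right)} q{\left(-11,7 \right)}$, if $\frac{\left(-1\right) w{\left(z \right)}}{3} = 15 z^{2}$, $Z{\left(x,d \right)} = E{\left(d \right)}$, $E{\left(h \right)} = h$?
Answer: $0$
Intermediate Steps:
$Z{\left(x,d \right)} = d$
$q{\left(Y,l \right)} = 2 l^{2}$ ($q{\left(Y,l \right)} = 2 l \left(l + \left(Y - Y\right)\right) = 2 l \left(l + 0\right) = 2 l l = 2 l^{2}$)
$w{\left(z \right)} = - 45 z^{2}$ ($w{\left(z \right)} = - 3 \cdot 15 z^{2} = - 45 z^{2}$)
$w{\left(Z{\left(6,0 \right)} \right)} q{\left(-11,7 \right)} = - 45 \cdot 0^{2} \cdot 2 \cdot 7^{2} = \left(-45\right) 0 \cdot 2 \cdot 49 = 0 \cdot 98 = 0$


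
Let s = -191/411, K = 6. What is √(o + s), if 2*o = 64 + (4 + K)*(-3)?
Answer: 2*√698289/411 ≈ 4.0664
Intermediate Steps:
o = 17 (o = (64 + (4 + 6)*(-3))/2 = (64 + 10*(-3))/2 = (64 - 30)/2 = (½)*34 = 17)
s = -191/411 (s = -191*1/411 = -191/411 ≈ -0.46472)
√(o + s) = √(17 - 191/411) = √(6796/411) = 2*√698289/411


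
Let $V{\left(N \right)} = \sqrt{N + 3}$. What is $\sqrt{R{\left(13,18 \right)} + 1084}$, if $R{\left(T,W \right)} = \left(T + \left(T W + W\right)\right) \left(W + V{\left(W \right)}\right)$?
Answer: $\sqrt{5854 + 265 \sqrt{21}} \approx 84.074$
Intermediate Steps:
$V{\left(N \right)} = \sqrt{3 + N}$
$R{\left(T,W \right)} = \left(W + \sqrt{3 + W}\right) \left(T + W + T W\right)$ ($R{\left(T,W \right)} = \left(T + \left(T W + W\right)\right) \left(W + \sqrt{3 + W}\right) = \left(T + \left(W + T W\right)\right) \left(W + \sqrt{3 + W}\right) = \left(T + W + T W\right) \left(W + \sqrt{3 + W}\right) = \left(W + \sqrt{3 + W}\right) \left(T + W + T W\right)$)
$\sqrt{R{\left(13,18 \right)} + 1084} = \sqrt{\left(18^{2} + 13 \cdot 18 + 13 \cdot 18^{2} + 13 \sqrt{3 + 18} + 18 \sqrt{3 + 18} + 13 \cdot 18 \sqrt{3 + 18}\right) + 1084} = \sqrt{\left(324 + 234 + 13 \cdot 324 + 13 \sqrt{21} + 18 \sqrt{21} + 13 \cdot 18 \sqrt{21}\right) + 1084} = \sqrt{\left(324 + 234 + 4212 + 13 \sqrt{21} + 18 \sqrt{21} + 234 \sqrt{21}\right) + 1084} = \sqrt{\left(4770 + 265 \sqrt{21}\right) + 1084} = \sqrt{5854 + 265 \sqrt{21}}$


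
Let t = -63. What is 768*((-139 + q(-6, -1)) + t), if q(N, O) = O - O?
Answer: -155136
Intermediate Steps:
q(N, O) = 0
768*((-139 + q(-6, -1)) + t) = 768*((-139 + 0) - 63) = 768*(-139 - 63) = 768*(-202) = -155136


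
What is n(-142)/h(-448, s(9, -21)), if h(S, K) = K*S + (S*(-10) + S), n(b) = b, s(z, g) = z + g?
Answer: -71/4704 ≈ -0.015094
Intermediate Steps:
s(z, g) = g + z
h(S, K) = -9*S + K*S (h(S, K) = K*S + (-10*S + S) = K*S - 9*S = -9*S + K*S)
n(-142)/h(-448, s(9, -21)) = -142*(-1/(448*(-9 + (-21 + 9)))) = -142*(-1/(448*(-9 - 12))) = -142/((-448*(-21))) = -142/9408 = -142*1/9408 = -71/4704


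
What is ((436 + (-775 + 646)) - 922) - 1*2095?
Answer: -2710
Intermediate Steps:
((436 + (-775 + 646)) - 922) - 1*2095 = ((436 - 129) - 922) - 2095 = (307 - 922) - 2095 = -615 - 2095 = -2710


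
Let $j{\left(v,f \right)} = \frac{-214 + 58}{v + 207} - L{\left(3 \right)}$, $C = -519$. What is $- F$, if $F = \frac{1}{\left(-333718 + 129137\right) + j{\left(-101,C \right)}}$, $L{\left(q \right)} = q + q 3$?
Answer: $\frac{53}{10843507} \approx 4.8877 \cdot 10^{-6}$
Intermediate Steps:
$L{\left(q \right)} = 4 q$ ($L{\left(q \right)} = q + 3 q = 4 q$)
$j{\left(v,f \right)} = -12 - \frac{156}{207 + v}$ ($j{\left(v,f \right)} = \frac{-214 + 58}{v + 207} - 4 \cdot 3 = - \frac{156}{207 + v} - 12 = -12 - \frac{156}{207 + v}$)
$F = - \frac{53}{10843507}$ ($F = \frac{1}{\left(-333718 + 129137\right) + \frac{12 \left(-220 - -101\right)}{207 - 101}} = \frac{1}{-204581 + \frac{12 \left(-220 + 101\right)}{106}} = \frac{1}{-204581 + 12 \cdot \frac{1}{106} \left(-119\right)} = \frac{1}{-204581 - \frac{714}{53}} = \frac{1}{- \frac{10843507}{53}} = - \frac{53}{10843507} \approx -4.8877 \cdot 10^{-6}$)
$- F = \left(-1\right) \left(- \frac{53}{10843507}\right) = \frac{53}{10843507}$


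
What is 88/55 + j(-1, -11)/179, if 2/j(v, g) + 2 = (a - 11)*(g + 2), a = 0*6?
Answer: 138914/86815 ≈ 1.6001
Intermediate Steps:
a = 0
j(v, g) = 2/(-24 - 11*g) (j(v, g) = 2/(-2 + (0 - 11)*(g + 2)) = 2/(-2 - 11*(2 + g)) = 2/(-2 + (-22 - 11*g)) = 2/(-24 - 11*g))
88/55 + j(-1, -11)/179 = 88/55 - 2/(24 + 11*(-11))/179 = 88*(1/55) - 2/(24 - 121)*(1/179) = 8/5 - 2/(-97)*(1/179) = 8/5 - 2*(-1/97)*(1/179) = 8/5 + (2/97)*(1/179) = 8/5 + 2/17363 = 138914/86815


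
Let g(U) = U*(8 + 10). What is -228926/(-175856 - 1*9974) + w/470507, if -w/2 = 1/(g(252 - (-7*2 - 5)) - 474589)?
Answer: 25296587807703681/20534429956715455 ≈ 1.2319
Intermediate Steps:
g(U) = 18*U (g(U) = U*18 = 18*U)
w = 2/469711 (w = -2/(18*(252 - (-7*2 - 5)) - 474589) = -2/(18*(252 - (-14 - 5)) - 474589) = -2/(18*(252 - 1*(-19)) - 474589) = -2/(18*(252 + 19) - 474589) = -2/(18*271 - 474589) = -2/(4878 - 474589) = -2/(-469711) = -2*(-1/469711) = 2/469711 ≈ 4.2579e-6)
-228926/(-175856 - 1*9974) + w/470507 = -228926/(-175856 - 1*9974) + (2/469711)/470507 = -228926/(-175856 - 9974) + (2/469711)*(1/470507) = -228926/(-185830) + 2/221002313477 = -228926*(-1/185830) + 2/221002313477 = 114463/92915 + 2/221002313477 = 25296587807703681/20534429956715455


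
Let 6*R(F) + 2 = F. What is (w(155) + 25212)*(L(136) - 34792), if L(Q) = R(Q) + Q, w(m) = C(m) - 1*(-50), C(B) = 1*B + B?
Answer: -885652124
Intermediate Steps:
C(B) = 2*B (C(B) = B + B = 2*B)
w(m) = 50 + 2*m (w(m) = 2*m - 1*(-50) = 2*m + 50 = 50 + 2*m)
R(F) = -1/3 + F/6
L(Q) = -1/3 + 7*Q/6 (L(Q) = (-1/3 + Q/6) + Q = -1/3 + 7*Q/6)
(w(155) + 25212)*(L(136) - 34792) = ((50 + 2*155) + 25212)*((-1/3 + (7/6)*136) - 34792) = ((50 + 310) + 25212)*((-1/3 + 476/3) - 34792) = (360 + 25212)*(475/3 - 34792) = 25572*(-103901/3) = -885652124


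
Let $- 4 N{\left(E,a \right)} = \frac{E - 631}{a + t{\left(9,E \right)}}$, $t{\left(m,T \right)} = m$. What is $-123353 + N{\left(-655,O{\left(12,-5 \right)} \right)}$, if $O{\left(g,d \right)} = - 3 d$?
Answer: $- \frac{5920301}{48} \approx -1.2334 \cdot 10^{5}$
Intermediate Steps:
$N{\left(E,a \right)} = - \frac{-631 + E}{4 \left(9 + a\right)}$ ($N{\left(E,a \right)} = - \frac{\left(E - 631\right) \frac{1}{a + 9}}{4} = - \frac{\left(-631 + E\right) \frac{1}{9 + a}}{4} = - \frac{\frac{1}{9 + a} \left(-631 + E\right)}{4} = - \frac{-631 + E}{4 \left(9 + a\right)}$)
$-123353 + N{\left(-655,O{\left(12,-5 \right)} \right)} = -123353 + \frac{631 - -655}{4 \left(9 - -15\right)} = -123353 + \frac{631 + 655}{4 \left(9 + 15\right)} = -123353 + \frac{1}{4} \cdot \frac{1}{24} \cdot 1286 = -123353 + \frac{643}{48} = - \frac{5920301}{48}$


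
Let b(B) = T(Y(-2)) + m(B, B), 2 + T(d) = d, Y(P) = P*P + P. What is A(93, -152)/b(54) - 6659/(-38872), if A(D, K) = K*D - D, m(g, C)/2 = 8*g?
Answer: -2534057/155488 ≈ -16.297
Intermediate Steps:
Y(P) = P + P² (Y(P) = P² + P = P + P²)
T(d) = -2 + d
m(g, C) = 16*g (m(g, C) = 2*(8*g) = 16*g)
b(B) = 16*B (b(B) = (-2 - 2*(1 - 2)) + 16*B = (-2 - 2*(-1)) + 16*B = (-2 + 2) + 16*B = 0 + 16*B = 16*B)
A(D, K) = -D + D*K (A(D, K) = D*K - D = -D + D*K)
A(93, -152)/b(54) - 6659/(-38872) = (93*(-1 - 152))/((16*54)) - 6659/(-38872) = (93*(-153))/864 - 6659*(-1/38872) = -14229*1/864 + 6659/38872 = -527/32 + 6659/38872 = -2534057/155488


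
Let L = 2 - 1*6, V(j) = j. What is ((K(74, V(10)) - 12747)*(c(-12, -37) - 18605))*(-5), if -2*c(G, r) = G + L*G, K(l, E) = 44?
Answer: -1182839845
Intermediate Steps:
L = -4 (L = 2 - 6 = -4)
c(G, r) = 3*G/2 (c(G, r) = -(G - 4*G)/2 = -(-3)*G/2 = 3*G/2)
((K(74, V(10)) - 12747)*(c(-12, -37) - 18605))*(-5) = ((44 - 12747)*((3/2)*(-12) - 18605))*(-5) = -12703*(-18 - 18605)*(-5) = -12703*(-18623)*(-5) = 236567969*(-5) = -1182839845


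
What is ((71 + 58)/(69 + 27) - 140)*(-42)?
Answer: 93177/16 ≈ 5823.6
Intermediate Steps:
((71 + 58)/(69 + 27) - 140)*(-42) = (129/96 - 140)*(-42) = (129*(1/96) - 140)*(-42) = (43/32 - 140)*(-42) = -4437/32*(-42) = 93177/16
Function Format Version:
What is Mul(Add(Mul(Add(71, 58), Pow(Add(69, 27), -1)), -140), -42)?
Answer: Rational(93177, 16) ≈ 5823.6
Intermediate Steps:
Mul(Add(Mul(Add(71, 58), Pow(Add(69, 27), -1)), -140), -42) = Mul(Add(Mul(129, Pow(96, -1)), -140), -42) = Mul(Add(Mul(129, Rational(1, 96)), -140), -42) = Mul(Add(Rational(43, 32), -140), -42) = Mul(Rational(-4437, 32), -42) = Rational(93177, 16)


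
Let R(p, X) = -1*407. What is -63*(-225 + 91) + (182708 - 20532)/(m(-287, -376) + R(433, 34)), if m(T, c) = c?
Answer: 6447910/783 ≈ 8234.9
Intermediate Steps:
R(p, X) = -407
-63*(-225 + 91) + (182708 - 20532)/(m(-287, -376) + R(433, 34)) = -63*(-225 + 91) + (182708 - 20532)/(-376 - 407) = -63*(-134) + 162176/(-783) = 8442 + 162176*(-1/783) = 8442 - 162176/783 = 6447910/783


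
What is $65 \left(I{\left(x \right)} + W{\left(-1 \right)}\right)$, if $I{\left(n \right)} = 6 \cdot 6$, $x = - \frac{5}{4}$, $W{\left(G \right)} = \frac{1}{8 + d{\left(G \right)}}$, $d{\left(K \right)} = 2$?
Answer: $\frac{4693}{2} \approx 2346.5$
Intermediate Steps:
$W{\left(G \right)} = \frac{1}{10}$ ($W{\left(G \right)} = \frac{1}{8 + 2} = \frac{1}{10}$)
$x = - \frac{5}{4}$ ($x = \left(-5\right) \frac{1}{4} = - \frac{5}{4} \approx -1.25$)
$I{\left(n \right)} = 36$
$65 \left(I{\left(x \right)} + W{\left(-1 \right)}\right) = 65 \left(36 + \frac{1}{10}\right) = 65 \cdot \frac{361}{10} = \frac{4693}{2}$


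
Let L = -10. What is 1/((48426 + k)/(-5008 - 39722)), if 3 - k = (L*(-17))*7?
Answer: -44730/47239 ≈ -0.94689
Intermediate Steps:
k = -1187 (k = 3 - (-10*(-17))*7 = 3 - 170*7 = 3 - 1*1190 = 3 - 1190 = -1187)
1/((48426 + k)/(-5008 - 39722)) = 1/((48426 - 1187)/(-5008 - 39722)) = 1/(47239/(-44730)) = 1/(47239*(-1/44730)) = 1/(-47239/44730) = -44730/47239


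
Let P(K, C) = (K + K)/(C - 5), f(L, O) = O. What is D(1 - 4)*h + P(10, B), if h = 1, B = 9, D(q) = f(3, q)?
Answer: 2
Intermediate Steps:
D(q) = q
P(K, C) = 2*K/(-5 + C) (P(K, C) = (2*K)/(-5 + C) = 2*K/(-5 + C))
D(1 - 4)*h + P(10, B) = (1 - 4)*1 + 2*10/(-5 + 9) = -3*1 + 2*10/4 = -3 + 2*10*(¼) = -3 + 5 = 2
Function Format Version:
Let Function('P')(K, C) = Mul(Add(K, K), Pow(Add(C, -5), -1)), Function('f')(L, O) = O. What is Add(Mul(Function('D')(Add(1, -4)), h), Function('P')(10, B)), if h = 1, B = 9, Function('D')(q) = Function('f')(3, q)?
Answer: 2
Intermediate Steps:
Function('D')(q) = q
Function('P')(K, C) = Mul(2, K, Pow(Add(-5, C), -1)) (Function('P')(K, C) = Mul(Mul(2, K), Pow(Add(-5, C), -1)) = Mul(2, K, Pow(Add(-5, C), -1)))
Add(Mul(Function('D')(Add(1, -4)), h), Function('P')(10, B)) = Add(Mul(Add(1, -4), 1), Mul(2, 10, Pow(Add(-5, 9), -1))) = Add(Mul(-3, 1), Mul(2, 10, Pow(4, -1))) = Add(-3, Mul(2, 10, Rational(1, 4))) = Add(-3, 5) = 2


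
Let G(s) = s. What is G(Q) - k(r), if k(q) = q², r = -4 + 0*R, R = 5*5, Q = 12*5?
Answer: 44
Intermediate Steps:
Q = 60
R = 25
r = -4 (r = -4 + 0*25 = -4 + 0 = -4)
G(Q) - k(r) = 60 - 1*(-4)² = 60 - 1*16 = 60 - 16 = 44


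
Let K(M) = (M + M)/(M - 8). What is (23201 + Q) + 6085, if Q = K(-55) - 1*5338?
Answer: 1508834/63 ≈ 23950.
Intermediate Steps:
K(M) = 2*M/(-8 + M) (K(M) = (2*M)/(-8 + M) = 2*M/(-8 + M))
Q = -336184/63 (Q = 2*(-55)/(-8 - 55) - 1*5338 = 2*(-55)/(-63) - 5338 = 2*(-55)*(-1/63) - 5338 = 110/63 - 5338 = -336184/63 ≈ -5336.3)
(23201 + Q) + 6085 = (23201 - 336184/63) + 6085 = 1125479/63 + 6085 = 1508834/63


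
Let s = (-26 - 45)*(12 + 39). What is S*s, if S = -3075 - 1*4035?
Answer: 25745310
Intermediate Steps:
S = -7110 (S = -3075 - 4035 = -7110)
s = -3621 (s = -71*51 = -3621)
S*s = -7110*(-3621) = 25745310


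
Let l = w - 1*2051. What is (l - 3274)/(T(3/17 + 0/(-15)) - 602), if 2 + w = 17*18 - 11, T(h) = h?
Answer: 85544/10231 ≈ 8.3613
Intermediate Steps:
w = 293 (w = -2 + (17*18 - 11) = -2 + (306 - 11) = -2 + 295 = 293)
l = -1758 (l = 293 - 1*2051 = 293 - 2051 = -1758)
(l - 3274)/(T(3/17 + 0/(-15)) - 602) = (-1758 - 3274)/((3/17 + 0/(-15)) - 602) = -5032/((3*(1/17) + 0*(-1/15)) - 602) = -5032/((3/17 + 0) - 602) = -5032/(3/17 - 602) = -5032/(-10231/17) = -5032*(-17/10231) = 85544/10231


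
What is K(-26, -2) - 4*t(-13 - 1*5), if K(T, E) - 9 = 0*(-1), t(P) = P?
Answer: 81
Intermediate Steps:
K(T, E) = 9 (K(T, E) = 9 + 0*(-1) = 9 + 0 = 9)
K(-26, -2) - 4*t(-13 - 1*5) = 9 - 4*(-13 - 1*5) = 9 - 4*(-13 - 5) = 9 - 4*(-18) = 9 + 72 = 81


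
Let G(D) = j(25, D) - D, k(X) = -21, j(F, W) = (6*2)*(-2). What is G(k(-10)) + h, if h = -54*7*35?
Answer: -13233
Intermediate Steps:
h = -13230 (h = -378*35 = -13230)
j(F, W) = -24 (j(F, W) = 12*(-2) = -24)
G(D) = -24 - D
G(k(-10)) + h = (-24 - 1*(-21)) - 13230 = (-24 + 21) - 13230 = -3 - 13230 = -13233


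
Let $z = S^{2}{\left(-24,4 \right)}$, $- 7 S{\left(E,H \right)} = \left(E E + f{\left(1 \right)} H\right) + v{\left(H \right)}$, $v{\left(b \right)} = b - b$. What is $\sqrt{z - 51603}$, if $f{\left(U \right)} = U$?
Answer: $\frac{i \sqrt{2192147}}{7} \approx 211.51 i$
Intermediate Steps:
$v{\left(b \right)} = 0$
$S{\left(E,H \right)} = - \frac{H}{7} - \frac{E^{2}}{7}$ ($S{\left(E,H \right)} = - \frac{\left(E E + 1 H\right) + 0}{7} = - \frac{\left(E^{2} + H\right) + 0}{7} = - \frac{\left(H + E^{2}\right) + 0}{7} = - \frac{H + E^{2}}{7} = - \frac{H}{7} - \frac{E^{2}}{7}$)
$z = \frac{336400}{49}$ ($z = \left(\left(- \frac{1}{7}\right) 4 - \frac{\left(-24\right)^{2}}{7}\right)^{2} = \left(- \frac{4}{7} - \frac{576}{7}\right)^{2} = \left(- \frac{580}{7}\right)^{2} = \frac{336400}{49} \approx 6865.3$)
$\sqrt{z - 51603} = \sqrt{\frac{336400}{49} - 51603} = \sqrt{- \frac{2192147}{49}} = \frac{i \sqrt{2192147}}{7}$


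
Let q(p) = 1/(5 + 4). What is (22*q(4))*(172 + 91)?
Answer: 5786/9 ≈ 642.89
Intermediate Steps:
q(p) = ⅑ (q(p) = 1/9 = ⅑)
(22*q(4))*(172 + 91) = (22*(⅑))*(172 + 91) = (22/9)*263 = 5786/9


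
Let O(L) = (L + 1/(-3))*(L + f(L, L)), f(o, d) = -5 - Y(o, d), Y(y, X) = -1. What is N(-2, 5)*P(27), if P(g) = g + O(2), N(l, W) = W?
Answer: 355/3 ≈ 118.33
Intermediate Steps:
f(o, d) = -4 (f(o, d) = -5 - 1*(-1) = -5 + 1 = -4)
O(L) = (-4 + L)*(-⅓ + L) (O(L) = (L + 1/(-3))*(L - 4) = (L - ⅓)*(-4 + L) = (-⅓ + L)*(-4 + L) = (-4 + L)*(-⅓ + L))
P(g) = -10/3 + g (P(g) = g + (4/3 + 2² - 13/3*2) = g + (4/3 + 4 - 26/3) = g - 10/3 = -10/3 + g)
N(-2, 5)*P(27) = 5*(-10/3 + 27) = 5*(71/3) = 355/3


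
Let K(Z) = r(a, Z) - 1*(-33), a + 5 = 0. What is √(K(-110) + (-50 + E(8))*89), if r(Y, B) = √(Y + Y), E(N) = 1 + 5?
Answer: √(-3883 + I*√10) ≈ 0.0254 + 62.314*I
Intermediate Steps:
a = -5 (a = -5 + 0 = -5)
E(N) = 6
r(Y, B) = √2*√Y (r(Y, B) = √(2*Y) = √2*√Y)
K(Z) = 33 + I*√10 (K(Z) = √2*√(-5) - 1*(-33) = √2*(I*√5) + 33 = I*√10 + 33 = 33 + I*√10)
√(K(-110) + (-50 + E(8))*89) = √((33 + I*√10) + (-50 + 6)*89) = √((33 + I*√10) - 44*89) = √((33 + I*√10) - 3916) = √(-3883 + I*√10)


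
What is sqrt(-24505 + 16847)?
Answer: I*sqrt(7658) ≈ 87.51*I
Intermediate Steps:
sqrt(-24505 + 16847) = sqrt(-7658) = I*sqrt(7658)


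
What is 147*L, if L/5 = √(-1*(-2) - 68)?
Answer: 735*I*√66 ≈ 5971.2*I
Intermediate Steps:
L = 5*I*√66 (L = 5*√(-1*(-2) - 68) = 5*√(2 - 68) = 5*√(-66) = 5*(I*√66) = 5*I*√66 ≈ 40.62*I)
147*L = 147*(5*I*√66) = 735*I*√66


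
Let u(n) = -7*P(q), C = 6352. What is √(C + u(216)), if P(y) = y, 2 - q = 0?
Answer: √6338 ≈ 79.612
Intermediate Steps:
q = 2 (q = 2 - 1*0 = 2 + 0 = 2)
u(n) = -14 (u(n) = -7*2 = -14)
√(C + u(216)) = √(6352 - 14) = √6338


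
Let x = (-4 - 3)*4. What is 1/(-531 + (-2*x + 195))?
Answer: -1/280 ≈ -0.0035714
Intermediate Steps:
x = -28 (x = -7*4 = -28)
1/(-531 + (-2*x + 195)) = 1/(-531 + (-2*(-28) + 195)) = 1/(-531 + (56 + 195)) = 1/(-531 + 251) = 1/(-280) = -1/280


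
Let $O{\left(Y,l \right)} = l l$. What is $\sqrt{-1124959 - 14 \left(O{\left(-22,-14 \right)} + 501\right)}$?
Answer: $i \sqrt{1134717} \approx 1065.2 i$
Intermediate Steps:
$O{\left(Y,l \right)} = l^{2}$
$\sqrt{-1124959 - 14 \left(O{\left(-22,-14 \right)} + 501\right)} = \sqrt{-1124959 - 14 \left(\left(-14\right)^{2} + 501\right)} = \sqrt{-1124959 - 14 \left(196 + 501\right)} = \sqrt{-1124959 - 9758} = \sqrt{-1134717} = i \sqrt{1134717}$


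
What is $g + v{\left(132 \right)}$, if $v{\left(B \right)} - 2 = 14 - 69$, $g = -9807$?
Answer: $-9860$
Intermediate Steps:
$v{\left(B \right)} = -53$ ($v{\left(B \right)} = 2 + \left(14 - 69\right) = 2 - 55 = -53$)
$g + v{\left(132 \right)} = -9807 - 53 = -9860$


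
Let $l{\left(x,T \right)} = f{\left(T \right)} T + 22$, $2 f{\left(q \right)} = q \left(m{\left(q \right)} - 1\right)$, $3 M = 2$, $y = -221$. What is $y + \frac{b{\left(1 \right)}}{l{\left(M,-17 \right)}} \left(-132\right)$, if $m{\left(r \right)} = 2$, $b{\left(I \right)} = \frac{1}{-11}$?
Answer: $- \frac{24523}{111} \approx -220.93$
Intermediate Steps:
$b{\left(I \right)} = - \frac{1}{11}$
$M = \frac{2}{3}$ ($M = \frac{1}{3} \cdot 2 = \frac{2}{3} \approx 0.66667$)
$f{\left(q \right)} = \frac{q}{2}$ ($f{\left(q \right)} = \frac{q \left(2 - 1\right)}{2} = \frac{q 1}{2} = \frac{q}{2}$)
$l{\left(x,T \right)} = 22 + \frac{T^{2}}{2}$ ($l{\left(x,T \right)} = \frac{T}{2} T + 22 = \frac{T^{2}}{2} + 22 = 22 + \frac{T^{2}}{2}$)
$y + \frac{b{\left(1 \right)}}{l{\left(M,-17 \right)}} \left(-132\right) = -221 + - \frac{1}{11 \left(22 + \frac{\left(-17\right)^{2}}{2}\right)} \left(-132\right) = -221 + - \frac{1}{11 \left(22 + \frac{1}{2} \cdot 289\right)} \left(-132\right) = -221 + - \frac{1}{11 \left(22 + \frac{289}{2}\right)} \left(-132\right) = -221 + - \frac{1}{11 \cdot \frac{333}{2}} \left(-132\right) = -221 + \left(- \frac{1}{11}\right) \frac{2}{333} \left(-132\right) = -221 - - \frac{8}{111} = -221 + \frac{8}{111} = - \frac{24523}{111}$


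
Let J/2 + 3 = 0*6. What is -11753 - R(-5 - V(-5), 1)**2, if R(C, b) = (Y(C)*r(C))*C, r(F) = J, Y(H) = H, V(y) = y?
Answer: -11753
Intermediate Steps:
J = -6 (J = -6 + 2*(0*6) = -6 + 2*0 = -6 + 0 = -6)
r(F) = -6
R(C, b) = -6*C**2 (R(C, b) = (C*(-6))*C = (-6*C)*C = -6*C**2)
-11753 - R(-5 - V(-5), 1)**2 = -11753 - (-6*(-5 - 1*(-5))**2)**2 = -11753 - (-6*(-5 + 5)**2)**2 = -11753 - (-6*0**2)**2 = -11753 - (-6*0)**2 = -11753 - 1*0**2 = -11753 - 1*0 = -11753 + 0 = -11753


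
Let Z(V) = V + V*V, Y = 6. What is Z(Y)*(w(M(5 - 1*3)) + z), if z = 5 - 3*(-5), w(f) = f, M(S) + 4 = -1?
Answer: 630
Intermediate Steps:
M(S) = -5 (M(S) = -4 - 1 = -5)
Z(V) = V + V²
z = 20 (z = 5 + 15 = 20)
Z(Y)*(w(M(5 - 1*3)) + z) = (6*(1 + 6))*(-5 + 20) = (6*7)*15 = 42*15 = 630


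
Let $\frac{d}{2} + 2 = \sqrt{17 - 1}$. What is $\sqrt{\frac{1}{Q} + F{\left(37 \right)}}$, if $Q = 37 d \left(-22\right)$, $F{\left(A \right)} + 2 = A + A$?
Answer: $\frac{\sqrt{190826834}}{1628} \approx 8.4853$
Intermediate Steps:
$F{\left(A \right)} = -2 + 2 A$ ($F{\left(A \right)} = -2 + \left(A + A\right) = -2 + 2 A$)
$d = 4$ ($d = -4 + 2 \sqrt{17 - 1} = -4 + 2 \sqrt{16} = -4 + 2 \cdot 4 = -4 + 8 = 4$)
$Q = -3256$ ($Q = 37 \cdot 4 \left(-22\right) = 148 \left(-22\right) = -3256$)
$\sqrt{\frac{1}{Q} + F{\left(37 \right)}} = \sqrt{\frac{1}{-3256} + \left(-2 + 2 \cdot 37\right)} = \sqrt{- \frac{1}{3256} + \left(-2 + 74\right)} = \sqrt{- \frac{1}{3256} + 72} = \sqrt{\frac{234431}{3256}} = \frac{\sqrt{190826834}}{1628}$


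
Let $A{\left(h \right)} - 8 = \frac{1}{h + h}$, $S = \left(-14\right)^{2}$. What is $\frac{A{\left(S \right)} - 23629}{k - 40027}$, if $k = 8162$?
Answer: $\frac{9259431}{12491080} \approx 0.74128$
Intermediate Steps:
$S = 196$
$A{\left(h \right)} = 8 + \frac{1}{2 h}$ ($A{\left(h \right)} = 8 + \frac{1}{h + h} = 8 + \frac{1}{2 h}$)
$\frac{A{\left(S \right)} - 23629}{k - 40027} = \frac{\left(8 + \frac{1}{2 \cdot 196}\right) - 23629}{8162 - 40027} = \frac{\left(8 + \frac{1}{2} \cdot \frac{1}{196}\right) - 23629}{-31865} = \left(\left(8 + \frac{1}{392}\right) - 23629\right) \left(- \frac{1}{31865}\right) = \left(\frac{3137}{392} - 23629\right) \left(- \frac{1}{31865}\right) = \left(- \frac{9259431}{392}\right) \left(- \frac{1}{31865}\right) = \frac{9259431}{12491080}$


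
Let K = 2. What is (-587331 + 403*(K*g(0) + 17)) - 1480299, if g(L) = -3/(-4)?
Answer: -4120349/2 ≈ -2.0602e+6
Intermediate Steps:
g(L) = 3/4 (g(L) = -3*(-1/4) = 3/4)
(-587331 + 403*(K*g(0) + 17)) - 1480299 = (-587331 + 403*(2*(3/4) + 17)) - 1480299 = (-587331 + 403*(3/2 + 17)) - 1480299 = (-587331 + 403*(37/2)) - 1480299 = (-587331 + 14911/2) - 1480299 = -1159751/2 - 1480299 = -4120349/2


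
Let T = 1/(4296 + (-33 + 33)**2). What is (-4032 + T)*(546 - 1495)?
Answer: 16438075979/4296 ≈ 3.8264e+6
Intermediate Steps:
T = 1/4296 (T = 1/(4296 + 0**2) = 1/(4296 + 0) = 1/4296 ≈ 0.00023277)
(-4032 + T)*(546 - 1495) = (-4032 + 1/4296)*(546 - 1495) = -17321471/4296*(-949) = 16438075979/4296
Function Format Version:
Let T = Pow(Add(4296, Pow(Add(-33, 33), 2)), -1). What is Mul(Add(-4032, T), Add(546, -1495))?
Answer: Rational(16438075979, 4296) ≈ 3.8264e+6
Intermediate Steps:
T = Rational(1, 4296) (T = Pow(Add(4296, Pow(0, 2)), -1) = Pow(Add(4296, 0), -1) = Pow(4296, -1) = Rational(1, 4296) ≈ 0.00023277)
Mul(Add(-4032, T), Add(546, -1495)) = Mul(Add(-4032, Rational(1, 4296)), Add(546, -1495)) = Mul(Rational(-17321471, 4296), -949) = Rational(16438075979, 4296)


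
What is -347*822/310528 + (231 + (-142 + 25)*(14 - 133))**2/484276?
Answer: 7758964654683/18797657216 ≈ 412.76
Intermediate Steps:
-347*822/310528 + (231 + (-142 + 25)*(14 - 133))**2/484276 = -285234*1/310528 + (231 - 117*(-119))**2*(1/484276) = -142617/155264 + (231 + 13923)**2*(1/484276) = -142617/155264 + 14154**2*(1/484276) = -142617/155264 + 200335716*(1/484276) = -142617/155264 + 50083929/121069 = 7758964654683/18797657216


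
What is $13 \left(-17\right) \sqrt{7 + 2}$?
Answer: $-663$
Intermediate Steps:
$13 \left(-17\right) \sqrt{7 + 2} = - 221 \sqrt{9} = \left(-221\right) 3 = -663$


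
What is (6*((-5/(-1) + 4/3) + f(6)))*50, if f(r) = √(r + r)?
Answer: 1900 + 600*√3 ≈ 2939.2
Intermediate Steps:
f(r) = √2*√r (f(r) = √(2*r) = √2*√r)
(6*((-5/(-1) + 4/3) + f(6)))*50 = (6*((-5/(-1) + 4/3) + √2*√6))*50 = (6*((-5*(-1) + 4*(⅓)) + 2*√3))*50 = (6*((5 + 4/3) + 2*√3))*50 = (6*(19/3 + 2*√3))*50 = (38 + 12*√3)*50 = 1900 + 600*√3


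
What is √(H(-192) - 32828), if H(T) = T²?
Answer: 2*√1009 ≈ 63.530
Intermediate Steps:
√(H(-192) - 32828) = √((-192)² - 32828) = √(36864 - 32828) = √4036 = 2*√1009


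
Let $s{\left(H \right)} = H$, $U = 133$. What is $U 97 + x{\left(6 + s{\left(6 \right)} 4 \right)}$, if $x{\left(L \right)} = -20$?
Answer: $12881$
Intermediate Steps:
$U 97 + x{\left(6 + s{\left(6 \right)} 4 \right)} = 133 \cdot 97 - 20 = 12901 - 20 = 12881$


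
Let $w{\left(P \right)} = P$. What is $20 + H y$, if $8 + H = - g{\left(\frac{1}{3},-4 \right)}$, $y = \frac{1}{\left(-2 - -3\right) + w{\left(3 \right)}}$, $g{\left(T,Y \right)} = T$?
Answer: $\frac{215}{12} \approx 17.917$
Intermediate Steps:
$y = \frac{1}{4}$ ($y = \frac{1}{\left(-2 - -3\right) + 3} = \frac{1}{\left(-2 + 3\right) + 3} = \frac{1}{1 + 3} = \frac{1}{4} \approx 0.25$)
$H = - \frac{25}{3}$ ($H = -8 - \frac{1}{3} = - \frac{25}{3} \approx -8.3333$)
$20 + H y = 20 - \frac{25}{12} = \frac{215}{12}$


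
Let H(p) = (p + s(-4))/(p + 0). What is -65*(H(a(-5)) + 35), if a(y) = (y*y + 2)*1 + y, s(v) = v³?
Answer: -23660/11 ≈ -2150.9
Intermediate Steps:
a(y) = 2 + y + y² (a(y) = (y² + 2)*1 + y = (2 + y²)*1 + y = (2 + y²) + y = 2 + y + y²)
H(p) = (-64 + p)/p (H(p) = (p + (-4)³)/(p + 0) = (p - 64)/p = (-64 + p)/p)
-65*(H(a(-5)) + 35) = -65*((-64 + (2 - 5 + (-5)²))/(2 - 5 + (-5)²) + 35) = -65*((-64 + (2 - 5 + 25))/(2 - 5 + 25) + 35) = -65*((-64 + 22)/22 + 35) = -65*((1/22)*(-42) + 35) = -65*(-21/11 + 35) = -65*364/11 = -23660/11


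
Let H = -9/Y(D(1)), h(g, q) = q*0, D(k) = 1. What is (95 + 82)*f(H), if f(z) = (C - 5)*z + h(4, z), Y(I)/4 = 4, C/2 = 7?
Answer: -14337/16 ≈ -896.06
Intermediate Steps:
C = 14 (C = 2*7 = 14)
Y(I) = 16 (Y(I) = 4*4 = 16)
h(g, q) = 0
H = -9/16 ≈ -0.56250
f(z) = 9*z (f(z) = (14 - 5)*z + 0 = 9*z + 0 = 9*z)
(95 + 82)*f(H) = (95 + 82)*(9*(-9/16)) = 177*(-81/16) = -14337/16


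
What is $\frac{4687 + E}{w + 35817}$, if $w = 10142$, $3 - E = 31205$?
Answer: $- \frac{26515}{45959} \approx -0.57693$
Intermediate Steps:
$E = -31202$ ($E = 3 - 31205 = -31202$)
$\frac{4687 + E}{w + 35817} = \frac{4687 - 31202}{10142 + 35817} = - \frac{26515}{45959}$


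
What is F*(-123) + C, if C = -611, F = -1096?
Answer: 134197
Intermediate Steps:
F*(-123) + C = -1096*(-123) - 611 = 134808 - 611 = 134197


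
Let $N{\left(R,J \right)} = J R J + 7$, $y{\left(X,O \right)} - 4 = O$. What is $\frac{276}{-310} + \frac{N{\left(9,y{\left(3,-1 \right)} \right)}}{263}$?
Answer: $- \frac{22654}{40765} \approx -0.55572$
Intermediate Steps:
$y{\left(X,O \right)} = 4 + O$
$N{\left(R,J \right)} = 7 + R J^{2}$ ($N{\left(R,J \right)} = R J^{2} + 7 = 7 + R J^{2}$)
$\frac{276}{-310} + \frac{N{\left(9,y{\left(3,-1 \right)} \right)}}{263} = \frac{276}{-310} + \frac{7 + 9 \left(4 - 1\right)^{2}}{263} = 276 \left(- \frac{1}{310}\right) + \left(7 + 9 \cdot 3^{2}\right) \frac{1}{263} = - \frac{138}{155} + \left(7 + 9 \cdot 9\right) \frac{1}{263} = - \frac{138}{155} + \left(7 + 81\right) \frac{1}{263} = - \frac{138}{155} + 88 \cdot \frac{1}{263} = - \frac{138}{155} + \frac{88}{263} = - \frac{22654}{40765}$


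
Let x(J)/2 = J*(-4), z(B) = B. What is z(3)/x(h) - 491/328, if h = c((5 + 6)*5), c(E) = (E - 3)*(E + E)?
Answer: -2808643/1876160 ≈ -1.4970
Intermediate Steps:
c(E) = 2*E*(-3 + E) (c(E) = (-3 + E)*(2*E) = 2*E*(-3 + E))
h = 5720 (h = 2*((5 + 6)*5)*(-3 + (5 + 6)*5) = 2*(11*5)*(-3 + 11*5) = 2*55*(-3 + 55) = 2*55*52 = 5720)
x(J) = -8*J (x(J) = 2*(J*(-4)) = 2*(-4*J) = -8*J)
z(3)/x(h) - 491/328 = 3/((-8*5720)) - 491/328 = 3/(-45760) - 491*1/328 = 3*(-1/45760) - 491/328 = -3/45760 - 491/328 = -2808643/1876160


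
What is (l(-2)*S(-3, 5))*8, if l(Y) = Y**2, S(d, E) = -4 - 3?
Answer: -224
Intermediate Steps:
S(d, E) = -7
(l(-2)*S(-3, 5))*8 = ((-2)**2*(-7))*8 = (4*(-7))*8 = -28*8 = -224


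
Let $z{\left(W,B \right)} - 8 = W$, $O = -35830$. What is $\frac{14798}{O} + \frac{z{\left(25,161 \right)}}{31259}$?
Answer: $- \frac{230694146}{560004985} \approx -0.41195$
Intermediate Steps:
$z{\left(W,B \right)} = 8 + W$
$\frac{14798}{O} + \frac{z{\left(25,161 \right)}}{31259} = \frac{14798}{-35830} + \frac{8 + 25}{31259} = 14798 \left(- \frac{1}{35830}\right) + 33 \cdot \frac{1}{31259} = - \frac{7399}{17915} + \frac{33}{31259} = - \frac{230694146}{560004985}$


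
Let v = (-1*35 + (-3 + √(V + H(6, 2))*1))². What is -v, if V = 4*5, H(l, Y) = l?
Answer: -1470 + 76*√26 ≈ -1082.5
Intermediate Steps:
V = 20
v = (-38 + √26)² (v = (-1*35 + (-3 + √(20 + 6)*1))² = (-35 + (-3 + √26*1))² = (-35 + (-3 + √26))² = (-38 + √26)² ≈ 1082.5)
-v = -(38 - √26)²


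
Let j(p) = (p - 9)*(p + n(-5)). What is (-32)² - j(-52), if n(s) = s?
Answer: -2453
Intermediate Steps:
j(p) = (-9 + p)*(-5 + p) (j(p) = (p - 9)*(p - 5) = (-9 + p)*(-5 + p))
(-32)² - j(-52) = (-32)² - (45 + (-52)² - 14*(-52)) = 1024 - (45 + 2704 + 728) = 1024 - 1*3477 = 1024 - 3477 = -2453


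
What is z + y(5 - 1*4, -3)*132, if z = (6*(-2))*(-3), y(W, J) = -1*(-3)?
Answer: 432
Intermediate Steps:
y(W, J) = 3
z = 36 (z = -12*(-3) = 36)
z + y(5 - 1*4, -3)*132 = 36 + 3*132 = 36 + 396 = 432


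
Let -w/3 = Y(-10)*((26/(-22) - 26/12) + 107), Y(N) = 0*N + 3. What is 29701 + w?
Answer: 632899/22 ≈ 28768.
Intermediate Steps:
Y(N) = 3 (Y(N) = 0 + 3 = 3)
w = -20523/22 (w = -9*((26/(-22) - 26/12) + 107) = -9*((26*(-1/22) - 26*1/12) + 107) = -9*((-13/11 - 13/6) + 107) = -9*(-221/66 + 107) = -9*6841/66 = -3*6841/22 = -20523/22 ≈ -932.86)
29701 + w = 29701 - 20523/22 = 632899/22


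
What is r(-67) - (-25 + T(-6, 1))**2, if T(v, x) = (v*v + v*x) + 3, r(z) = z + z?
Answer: -198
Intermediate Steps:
r(z) = 2*z
T(v, x) = 3 + v**2 + v*x (T(v, x) = (v**2 + v*x) + 3 = 3 + v**2 + v*x)
r(-67) - (-25 + T(-6, 1))**2 = 2*(-67) - (-25 + (3 + (-6)**2 - 6*1))**2 = -134 - (-25 + (3 + 36 - 6))**2 = -134 - (-25 + 33)**2 = -134 - 1*8**2 = -134 - 1*64 = -134 - 64 = -198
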